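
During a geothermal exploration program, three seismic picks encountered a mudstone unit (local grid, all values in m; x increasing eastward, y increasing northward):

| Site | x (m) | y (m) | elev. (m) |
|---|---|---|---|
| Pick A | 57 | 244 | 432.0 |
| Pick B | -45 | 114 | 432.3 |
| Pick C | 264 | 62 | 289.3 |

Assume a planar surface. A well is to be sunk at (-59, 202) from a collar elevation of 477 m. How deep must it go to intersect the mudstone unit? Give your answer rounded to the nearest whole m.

Let the plane be z = a·x + b·y + c.
Pick B−Pick A: −102a − 130b = 0.3;  Pick C−Pick A: 207a − 182b = −142.7.
Solving gives a = −0.40915, b = 0.31872.
Then c = 432 − a·57 − b·244 = 377.55.
At (-59, 202): z_contact = 24.1 + 64.4 + 377.55 = 466.1 m.
Depth below ground = 477 − 466.1 = 11 m.

11 m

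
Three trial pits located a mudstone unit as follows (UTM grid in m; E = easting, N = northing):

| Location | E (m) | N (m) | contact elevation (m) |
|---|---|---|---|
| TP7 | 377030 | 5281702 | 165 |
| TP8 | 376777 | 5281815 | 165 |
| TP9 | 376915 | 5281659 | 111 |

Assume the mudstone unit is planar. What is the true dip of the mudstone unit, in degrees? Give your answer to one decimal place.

Let the plane be z = a·E + b·N + c.
TP8−TP7: −253a + 113b = 0;  TP9−TP7: −115a − 43b = −54.
Solving gives a = 0.25559, b = 0.57225.
Gradient magnitude |∇z| = √(a² + b²) = √(0.06533 + 0.32748) = 0.62674.
True dip = arctan(0.62674) = 32.1°, dipping toward SSW (azimuth ≈ 204°).

32.1°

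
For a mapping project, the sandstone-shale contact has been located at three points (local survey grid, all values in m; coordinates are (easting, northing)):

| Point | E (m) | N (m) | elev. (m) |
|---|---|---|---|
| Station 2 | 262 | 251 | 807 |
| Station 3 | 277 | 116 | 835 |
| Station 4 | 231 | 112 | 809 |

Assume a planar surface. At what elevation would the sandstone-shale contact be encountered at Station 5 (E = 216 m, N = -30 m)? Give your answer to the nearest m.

Let the plane be z = a·E + b·N + c.
Station 3−Station 2: 15a − 135b = 28;  Station 4−Station 2: −31a − 139b = 2.
Solving gives a = 0.57767, b = −0.14322.
Then c = 807 − a·262 − b·251 = 691.60.
At (216, -30): z = 124.8 + 4.3 + 691.60 = 820.7 m.

821 m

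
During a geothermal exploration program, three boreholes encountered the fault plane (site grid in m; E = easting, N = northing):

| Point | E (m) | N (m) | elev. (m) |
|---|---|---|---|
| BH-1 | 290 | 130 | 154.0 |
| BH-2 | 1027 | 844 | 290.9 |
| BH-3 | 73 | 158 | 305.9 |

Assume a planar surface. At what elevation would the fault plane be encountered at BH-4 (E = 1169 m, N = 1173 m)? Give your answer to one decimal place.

471.7 m

Let the plane be z = a·E + b·N + c.
BH-2−BH-1: 737a + 714b = 136.9;  BH-3−BH-1: −217a + 28b = 151.9.
Solving gives a = −0.595893, b = 0.806826.
Then c = 154 − a·290 − b·130 = 221.92.
At (1169, 1173): z = −696.6 + 946.4 + 221.92 = 471.7 m.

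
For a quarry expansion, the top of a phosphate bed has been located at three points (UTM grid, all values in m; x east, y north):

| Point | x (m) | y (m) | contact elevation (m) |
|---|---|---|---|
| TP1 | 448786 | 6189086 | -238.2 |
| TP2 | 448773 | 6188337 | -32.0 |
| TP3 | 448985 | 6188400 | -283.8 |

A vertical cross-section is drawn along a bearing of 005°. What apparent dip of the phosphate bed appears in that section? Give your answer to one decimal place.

19.4°

Let the plane be z = a·x + b·y + c.
TP2−TP1: −13a − 749b = 206.2;  TP3−TP1: 199a − 686b = −45.6.
Solving gives a = −1.11166, b = −0.25601.
Unit vector along 005° is (sin 5°, cos 5°) = (0.0872, 0.9962).
Slope in that direction = a·(0.0872) + b·(0.9962) = −0.35192.
Apparent dip = arctan|0.35192| = 19.4° (true dip is 48.8°, so apparent ≤ true as expected).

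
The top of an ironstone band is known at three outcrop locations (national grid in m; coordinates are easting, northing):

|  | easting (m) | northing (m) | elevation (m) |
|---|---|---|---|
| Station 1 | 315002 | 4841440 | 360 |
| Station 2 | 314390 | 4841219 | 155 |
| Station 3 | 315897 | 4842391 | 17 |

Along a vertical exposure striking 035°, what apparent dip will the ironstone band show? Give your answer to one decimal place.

23.5°

Let the plane be z = a·easting + b·northing + c.
Station 2−Station 1: −612a − 221b = −205;  Station 3−Station 1: 895a + 951b = −343.
Solving gives a = 0.70470, b = −1.02388.
Unit vector along 035° is (sin 35°, cos 35°) = (0.5736, 0.8192).
Slope in that direction = a·(0.5736) + b·(0.8192) = −0.43451.
Apparent dip = arctan|0.43451| = 23.5° (true dip is 51.2°, so apparent ≤ true as expected).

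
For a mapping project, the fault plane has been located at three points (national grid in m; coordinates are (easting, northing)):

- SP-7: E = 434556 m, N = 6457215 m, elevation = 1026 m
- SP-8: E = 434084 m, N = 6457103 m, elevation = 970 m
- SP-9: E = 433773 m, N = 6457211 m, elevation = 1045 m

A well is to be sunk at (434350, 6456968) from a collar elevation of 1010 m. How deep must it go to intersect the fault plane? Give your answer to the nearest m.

130 m

Two edge vectors: SP-7→SP-8 = (-472, -112, -56), SP-7→SP-9 = (-783, -4, 19).
Normal n = (SP-7→SP-8) × (SP-7→SP-9) = (-2352, 52816, -85808).
So ∂z/∂E = −n_x/n_z = −0.02741003 and ∂z/∂N = −n_y/n_z = 0.61551371.
Intercept c from SP-7: 1026 + 11911.19 − 3974504.33 = −3961567.13.
At (434350, 6456968): z_contact = −11905.5 + 3974352.3 − 3961567.13 = 879.6 m.
Depth below ground = 1010 − 879.6 = 130 m.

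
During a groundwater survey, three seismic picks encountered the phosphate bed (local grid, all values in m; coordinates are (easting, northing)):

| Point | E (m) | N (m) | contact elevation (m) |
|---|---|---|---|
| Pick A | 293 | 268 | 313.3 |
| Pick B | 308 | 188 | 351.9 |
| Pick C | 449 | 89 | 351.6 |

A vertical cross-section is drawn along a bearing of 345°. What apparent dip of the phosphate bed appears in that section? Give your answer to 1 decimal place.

Two edge vectors: Pick A→Pick B = (15, -80, 38.6), Pick A→Pick C = (156, -179, 38.3).
Normal n = (Pick A→Pick B) × (Pick A→Pick C) = (3845.4, 5447.1, 9795).
So ∂z/∂E = −n_x/n_z = −0.39259 and ∂z/∂N = −n_y/n_z = −0.55611.
Unit vector along 345° is (sin 345°, cos 345°) = (-0.2588, 0.9659).
Slope in that direction = a·(-0.2588) + b·(0.9659) = −0.43555.
Apparent dip = arctan|0.43555| = 23.5° (true dip is 34.2°, so apparent ≤ true as expected).

23.5°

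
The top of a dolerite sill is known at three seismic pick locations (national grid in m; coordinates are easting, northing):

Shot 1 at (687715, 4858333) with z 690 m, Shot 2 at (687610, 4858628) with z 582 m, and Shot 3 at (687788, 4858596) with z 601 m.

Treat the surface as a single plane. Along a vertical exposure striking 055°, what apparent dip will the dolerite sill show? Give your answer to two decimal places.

9.38°

Two edge vectors: Shot 1→Shot 2 = (-105, 295, -108), Shot 1→Shot 3 = (73, 263, -89).
Normal n = (Shot 1→Shot 2) × (Shot 1→Shot 3) = (2149, -17229, -49150).
So ∂z/∂easting = −n_x/n_z = 0.04372 and ∂z/∂northing = −n_y/n_z = −0.35054.
Unit vector along 055° is (sin 55°, cos 55°) = (0.8192, 0.5736).
Slope in that direction = a·(0.8192) + b·(0.5736) = −0.16524.
Apparent dip = arctan|0.16524| = 9.38° (true dip is 19.5°, so apparent ≤ true as expected).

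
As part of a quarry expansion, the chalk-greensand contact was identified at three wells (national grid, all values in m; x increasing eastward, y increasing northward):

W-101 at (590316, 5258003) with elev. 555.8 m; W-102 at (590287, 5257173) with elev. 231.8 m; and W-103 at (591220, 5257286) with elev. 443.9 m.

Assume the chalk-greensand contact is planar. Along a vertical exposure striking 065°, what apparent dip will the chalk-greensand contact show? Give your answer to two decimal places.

Two edge vectors: W-101→W-102 = (-29, -830, -324), W-101→W-103 = (904, -717, -111.9).
Normal n = (W-101→W-102) × (W-101→W-103) = (-139431, -296141.1, 771113).
So ∂z/∂x = −n_x/n_z = 0.18082 and ∂z/∂y = −n_y/n_z = 0.38404.
Unit vector along 065° is (sin 65°, cos 65°) = (0.9063, 0.4226).
Slope in that direction = a·(0.9063) + b·(0.4226) = 0.32618.
Apparent dip = arctan|0.32618| = 18.07° (true dip is 23.0°, so apparent ≤ true as expected).

18.07°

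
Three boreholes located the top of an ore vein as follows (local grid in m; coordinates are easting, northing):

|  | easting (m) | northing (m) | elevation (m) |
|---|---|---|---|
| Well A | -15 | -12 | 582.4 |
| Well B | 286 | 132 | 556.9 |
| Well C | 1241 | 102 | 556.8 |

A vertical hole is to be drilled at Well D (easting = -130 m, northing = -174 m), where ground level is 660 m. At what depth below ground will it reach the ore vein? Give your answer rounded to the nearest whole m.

Let the plane be z = a·easting + b·northing + c.
Well B−Well A: 301a + 144b = −25.5;  Well C−Well A: 1256a + 114b = −25.6.
Solving gives a = −0.00532, b = −0.16597.
Then c = 582.4 − a·-15 − b·-12 = 580.33.
At (-130, -174): z_contact = 0.7 + 28.9 + 580.33 = 609.9 m.
Depth below ground = 660 − 609.9 = 50 m.

50 m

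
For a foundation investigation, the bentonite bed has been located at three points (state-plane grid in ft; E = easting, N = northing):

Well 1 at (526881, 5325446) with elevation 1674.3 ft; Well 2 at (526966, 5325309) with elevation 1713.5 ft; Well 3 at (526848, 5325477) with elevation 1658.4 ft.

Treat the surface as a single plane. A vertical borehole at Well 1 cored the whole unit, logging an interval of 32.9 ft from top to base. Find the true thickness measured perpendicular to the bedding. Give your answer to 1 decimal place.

29.3 ft

Two edge vectors: Well 1→Well 2 = (85, -137, 39.2), Well 1→Well 3 = (-33, 31, -15.9).
Normal n = (Well 1→Well 2) × (Well 1→Well 3) = (963.1, 57.9, -1886).
So ∂z/∂E = −n_x/n_z = 0.51066 and ∂z/∂N = −n_y/n_z = 0.03070.
|∇z| = √(a²+b²) = 0.51158, so dip δ = arctan(0.51158) = 27.09°.
True thickness = vertical thickness × cos δ = 32.9 × cos 27.09° = 29.3 ft.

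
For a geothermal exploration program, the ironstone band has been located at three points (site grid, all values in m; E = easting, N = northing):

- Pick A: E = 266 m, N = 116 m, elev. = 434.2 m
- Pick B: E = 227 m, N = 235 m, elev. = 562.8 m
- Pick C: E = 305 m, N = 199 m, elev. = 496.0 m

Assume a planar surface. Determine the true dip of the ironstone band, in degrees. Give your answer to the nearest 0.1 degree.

Let the plane be z = a·E + b·N + c.
Pick B−Pick A: −39a + 119b = 128.6;  Pick C−Pick A: 39a + 83b = 61.8.
Solving gives a = −0.42138, b = 0.94257.
Gradient magnitude |∇z| = √(a² + b²) = √(0.17756 + 0.88845) = 1.03247.
True dip = arctan(1.03247) = 45.9°, dipping toward SSE (azimuth ≈ 156°).

45.9°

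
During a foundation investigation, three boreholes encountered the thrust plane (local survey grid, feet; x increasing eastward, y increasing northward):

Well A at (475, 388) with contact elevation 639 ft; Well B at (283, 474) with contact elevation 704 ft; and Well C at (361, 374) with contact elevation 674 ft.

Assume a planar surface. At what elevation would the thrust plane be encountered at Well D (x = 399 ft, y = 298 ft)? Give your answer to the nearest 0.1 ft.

Let the plane be z = a·x + b·y + c.
Well B−Well A: −192a + 86b = 65;  Well C−Well A: −114a − 14b = 35.
Solving gives a = −0.31380, b = 0.05524.
Then c = 639 − a·475 − b·388 = 766.62.
At (399, 298): z = −125.2 + 16.5 + 766.62 = 657.9 ft.

657.9 ft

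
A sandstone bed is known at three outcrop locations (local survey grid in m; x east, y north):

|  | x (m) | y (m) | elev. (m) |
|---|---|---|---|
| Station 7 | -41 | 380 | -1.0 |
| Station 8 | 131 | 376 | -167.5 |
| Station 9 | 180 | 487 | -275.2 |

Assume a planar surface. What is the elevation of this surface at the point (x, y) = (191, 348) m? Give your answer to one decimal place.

-211.3 m

Two edge vectors: Station 7→Station 8 = (172, -4, -166.5), Station 7→Station 9 = (221, 107, -274.2).
Normal n = (Station 7→Station 8) × (Station 7→Station 9) = (18912.3, 10365.9, 19288).
So ∂z/∂x = −n_x/n_z = −0.98052 and ∂z/∂y = −n_y/n_z = −0.53743.
Intercept c from Station 7: -1 − 40.20 + 204.22 = 163.02.
At (191, 348): z = −187.3 − 187.0 + 163.02 = -211.3 m.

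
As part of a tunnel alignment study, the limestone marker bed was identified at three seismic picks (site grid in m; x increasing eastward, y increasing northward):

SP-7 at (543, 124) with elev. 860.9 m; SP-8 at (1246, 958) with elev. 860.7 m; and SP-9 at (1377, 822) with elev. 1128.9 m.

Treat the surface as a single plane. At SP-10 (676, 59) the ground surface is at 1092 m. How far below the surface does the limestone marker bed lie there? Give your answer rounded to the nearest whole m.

Let the plane be z = a·x + b·y + c.
SP-8−SP-7: 703a + 834b = −0.2;  SP-9−SP-7: 834a + 698b = 268.
Solving gives a = 1.09172, b = −0.92048.
Then c = 860.9 − a·543 − b·124 = 382.24.
At (676, 59): z_contact = 738.0 − 54.3 + 382.24 = 1065.9 m.
Depth below ground = 1092 − 1065.9 = 26 m.

26 m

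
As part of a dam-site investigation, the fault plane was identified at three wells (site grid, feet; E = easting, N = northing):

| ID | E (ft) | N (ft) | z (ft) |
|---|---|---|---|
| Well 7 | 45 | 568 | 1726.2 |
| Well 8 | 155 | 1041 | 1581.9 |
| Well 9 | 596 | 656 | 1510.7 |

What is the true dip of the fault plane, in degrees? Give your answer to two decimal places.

Let the plane be z = a·E + b·N + c.
Well 8−Well 7: 110a + 473b = −144.3;  Well 9−Well 7: 551a + 88b = −215.5.
Solving gives a = −0.35559, b = −0.22238.
Gradient magnitude |∇z| = √(a² + b²) = √(0.12645 + 0.04945) = 0.41940.
True dip = arctan(0.41940) = 22.75°, dipping toward ENE (azimuth ≈ 058°).

22.75°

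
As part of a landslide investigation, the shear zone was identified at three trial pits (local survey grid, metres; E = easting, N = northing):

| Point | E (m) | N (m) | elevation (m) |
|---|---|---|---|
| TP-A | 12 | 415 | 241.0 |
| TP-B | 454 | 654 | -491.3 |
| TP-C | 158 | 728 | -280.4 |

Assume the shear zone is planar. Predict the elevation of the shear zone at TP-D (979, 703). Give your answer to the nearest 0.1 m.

-1080.6 m

Two edge vectors: TP-A→TP-B = (442, 239, -732.3), TP-A→TP-C = (146, 313, -521.4).
Normal n = (TP-A→TP-B) × (TP-A→TP-C) = (104595.3, 123543, 103452).
So ∂z/∂E = −n_x/n_z = −1.01105 and ∂z/∂N = −n_y/n_z = −1.19421.
Intercept c from TP-A: 241 + 12.13 + 495.60 = 748.73.
At (979, 703): z = −989.8 − 839.5 + 748.73 = -1080.6 m.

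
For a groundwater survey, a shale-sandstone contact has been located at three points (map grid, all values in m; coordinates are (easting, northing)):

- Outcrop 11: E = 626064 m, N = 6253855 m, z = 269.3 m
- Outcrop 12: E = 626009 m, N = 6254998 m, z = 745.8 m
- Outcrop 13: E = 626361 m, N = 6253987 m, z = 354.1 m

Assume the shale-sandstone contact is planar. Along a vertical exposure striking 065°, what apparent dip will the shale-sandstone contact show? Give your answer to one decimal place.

Two edge vectors: Outcrop 11→Outcrop 12 = (-55, 1143, 476.5), Outcrop 11→Outcrop 13 = (297, 132, 84.8).
Normal n = (Outcrop 11→Outcrop 12) × (Outcrop 11→Outcrop 13) = (34028.4, 146184.5, -346731).
So ∂z/∂E = −n_x/n_z = 0.09814 and ∂z/∂N = −n_y/n_z = 0.42161.
Unit vector along 065° is (sin 65°, cos 65°) = (0.9063, 0.4226).
Slope in that direction = a·(0.9063) + b·(0.4226) = 0.26712.
Apparent dip = arctan|0.26712| = 15.0° (true dip is 23.4°, so apparent ≤ true as expected).

15.0°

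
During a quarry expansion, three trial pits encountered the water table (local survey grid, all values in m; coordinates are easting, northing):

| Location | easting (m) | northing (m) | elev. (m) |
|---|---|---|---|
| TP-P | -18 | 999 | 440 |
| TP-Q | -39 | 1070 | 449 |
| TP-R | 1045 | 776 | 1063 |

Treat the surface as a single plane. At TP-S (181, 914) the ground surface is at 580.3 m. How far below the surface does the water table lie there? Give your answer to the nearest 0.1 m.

Let the plane be z = a·easting + b·northing + c.
TP-Q−TP-P: −21a + 71b = 9;  TP-R−TP-P: 1063a − 223b = 623.
Solving gives a = 0.653200, b = 0.319960.
Then c = 440 − a·-18 − b·999 = 132.12.
At (181, 914): z_contact = 118.23 + 292.44 + 132.12 = 542.79 m.
Depth below ground = 580.3 − 542.79 = 37.5 m.

37.5 m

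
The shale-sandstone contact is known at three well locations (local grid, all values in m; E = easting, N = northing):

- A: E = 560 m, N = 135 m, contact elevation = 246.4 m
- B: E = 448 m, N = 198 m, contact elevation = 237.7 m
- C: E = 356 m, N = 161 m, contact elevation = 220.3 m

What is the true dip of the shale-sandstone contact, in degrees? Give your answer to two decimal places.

Two edge vectors: A→B = (-112, 63, -8.7), A→C = (-204, 26, -26.1).
Normal n = (A→B) × (A→C) = (-1418.1, -1148.4, 9940).
So ∂z/∂E = −n_x/n_z = 0.14267 and ∂z/∂N = −n_y/n_z = 0.11553.
Gradient magnitude |∇z| = √(a² + b²) = √(0.02035 + 0.01335) = 0.18358.
True dip = arctan(0.18358) = 10.40°, dipping toward SW (azimuth ≈ 231°).

10.40°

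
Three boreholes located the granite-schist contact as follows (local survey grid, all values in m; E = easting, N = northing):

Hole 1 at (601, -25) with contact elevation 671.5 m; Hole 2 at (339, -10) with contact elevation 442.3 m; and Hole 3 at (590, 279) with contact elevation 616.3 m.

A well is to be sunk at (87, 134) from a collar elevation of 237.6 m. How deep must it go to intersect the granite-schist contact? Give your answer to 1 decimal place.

Two edge vectors: Hole 1→Hole 2 = (-262, 15, -229.2), Hole 1→Hole 3 = (-11, 304, -55.2).
Normal n = (Hole 1→Hole 2) × (Hole 1→Hole 3) = (68848.8, -11941.2, -79483).
So ∂z/∂E = −n_x/n_z = 0.86621 and ∂z/∂N = −n_y/n_z = −0.15024.
Intercept c from Hole 1: 671.5 − 520.59 − 3.76 = 147.15.
At (87, 134): z_contact = 75.36 − 20.13 + 147.15 = 202.38 m.
Depth below ground = 237.6 − 202.38 = 35.2 m.

35.2 m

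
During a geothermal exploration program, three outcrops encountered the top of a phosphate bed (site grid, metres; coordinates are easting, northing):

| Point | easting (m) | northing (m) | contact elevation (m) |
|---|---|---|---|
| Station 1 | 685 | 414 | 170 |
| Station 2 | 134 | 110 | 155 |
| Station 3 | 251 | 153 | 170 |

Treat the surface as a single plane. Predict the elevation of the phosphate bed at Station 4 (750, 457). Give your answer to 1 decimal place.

Two edge vectors: Station 1→Station 2 = (-551, -304, -15), Station 1→Station 3 = (-434, -261, 0).
Normal n = (Station 1→Station 2) × (Station 1→Station 3) = (-3915, 6510, 11875).
So ∂z/∂easting = −n_x/n_z = 0.32968 and ∂z/∂northing = −n_y/n_z = −0.54821.
Intercept c from Station 1: 170 − 225.83 + 226.96 = 171.13.
At (750, 457): z = 247.3 − 250.5 + 171.13 = 167.9 m.

167.9 m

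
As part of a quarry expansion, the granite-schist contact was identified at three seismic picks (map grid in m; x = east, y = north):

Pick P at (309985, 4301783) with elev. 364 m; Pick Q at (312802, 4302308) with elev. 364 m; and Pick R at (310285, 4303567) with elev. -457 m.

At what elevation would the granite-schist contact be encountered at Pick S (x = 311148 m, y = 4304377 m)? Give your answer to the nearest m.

-765 m

Two edge vectors: Pick P→Pick Q = (2817, 525, 0), Pick P→Pick R = (300, 1784, -821).
Normal n = (Pick P→Pick Q) × (Pick P→Pick R) = (-431025, 2312757, 4868028).
So ∂z/∂x = −n_x/n_z = 0.08854201 and ∂z/∂y = −n_y/n_z = −0.47509115.
Intercept c from Pick P: 364 − 27446.70 + 2043739.01 = 2016656.32.
At (311148, 4304377): z = 27549.7 − 2044971.4 + 2016656.32 = -765.4 m.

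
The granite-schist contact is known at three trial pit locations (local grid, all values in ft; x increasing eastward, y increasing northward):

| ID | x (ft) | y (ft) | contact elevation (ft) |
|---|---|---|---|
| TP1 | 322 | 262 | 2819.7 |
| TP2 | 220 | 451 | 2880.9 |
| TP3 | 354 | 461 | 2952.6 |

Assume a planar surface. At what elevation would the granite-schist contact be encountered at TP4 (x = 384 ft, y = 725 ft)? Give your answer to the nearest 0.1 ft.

Two edge vectors: TP1→TP2 = (-102, 189, 61.2), TP1→TP3 = (32, 199, 132.9).
Normal n = (TP1→TP2) × (TP1→TP3) = (12939.3, 15514.2, -26346).
So ∂z/∂x = −n_x/n_z = 0.49113 and ∂z/∂y = −n_y/n_z = 0.58886.
Intercept c from TP1: 2819.7 − 158.14 − 154.28 = 2507.27.
At (384, 725): z = 188.6 + 426.9 + 2507.27 = 3122.8 ft.

3122.8 ft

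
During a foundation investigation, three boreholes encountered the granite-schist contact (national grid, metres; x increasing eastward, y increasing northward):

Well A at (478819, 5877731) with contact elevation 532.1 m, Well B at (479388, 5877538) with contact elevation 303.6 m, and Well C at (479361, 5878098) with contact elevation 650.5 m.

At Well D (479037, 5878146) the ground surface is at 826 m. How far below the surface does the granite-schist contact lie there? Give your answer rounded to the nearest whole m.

Two edge vectors: Well A→Well B = (569, -193, -228.5), Well A→Well C = (542, 367, 118.4).
Normal n = (Well A→Well B) × (Well A→Well C) = (61008.3, -191216.6, 313429).
So ∂z/∂x = −n_x/n_z = −0.19464791 and ∂z/∂y = −n_y/n_z = 0.61007948.
Intercept c from Well A: 532.1 + 93201.12 − 3585883.05 = −3492149.83.
At (479037, 5878146): z_contact = −93243.6 + 3586136.2 − 3492149.83 = 742.8 m.
Depth below ground = 826 − 742.8 = 83 m.

83 m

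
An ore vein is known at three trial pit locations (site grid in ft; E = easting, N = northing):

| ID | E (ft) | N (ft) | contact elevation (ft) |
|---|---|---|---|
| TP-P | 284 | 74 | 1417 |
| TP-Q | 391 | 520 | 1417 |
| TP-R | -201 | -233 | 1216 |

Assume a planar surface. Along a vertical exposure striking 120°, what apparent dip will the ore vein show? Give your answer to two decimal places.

25.72°

Let the plane be z = a·E + b·N + c.
TP-Q−TP-P: 107a + 446b = 0;  TP-R−TP-P: −485a − 307b = −201.
Solving gives a = 0.48864, b = −0.11723.
Unit vector along 120° is (sin 120°, cos 120°) = (0.8660, -0.5000).
Slope in that direction = a·(0.8660) + b·(-0.5000) = 0.48179.
Apparent dip = arctan|0.48179| = 25.72° (true dip is 26.7°, so apparent ≤ true as expected).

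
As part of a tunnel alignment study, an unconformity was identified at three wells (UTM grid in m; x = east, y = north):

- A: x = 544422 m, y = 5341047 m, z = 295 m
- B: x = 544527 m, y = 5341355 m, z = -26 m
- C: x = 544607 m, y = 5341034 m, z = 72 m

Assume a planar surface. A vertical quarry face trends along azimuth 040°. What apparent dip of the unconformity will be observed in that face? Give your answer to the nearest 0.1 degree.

Let the plane be z = a·x + b·y + c.
B−A: 105a + 308b = −321;  C−A: 185a − 13b = −223.
Solving gives a = −1.24873, b = −0.61651.
Unit vector along 040° is (sin 40°, cos 40°) = (0.6428, 0.7660).
Slope in that direction = a·(0.6428) + b·(0.7660) = −1.27494.
Apparent dip = arctan|1.27494| = 51.9° (true dip is 54.3°, so apparent ≤ true as expected).

51.9°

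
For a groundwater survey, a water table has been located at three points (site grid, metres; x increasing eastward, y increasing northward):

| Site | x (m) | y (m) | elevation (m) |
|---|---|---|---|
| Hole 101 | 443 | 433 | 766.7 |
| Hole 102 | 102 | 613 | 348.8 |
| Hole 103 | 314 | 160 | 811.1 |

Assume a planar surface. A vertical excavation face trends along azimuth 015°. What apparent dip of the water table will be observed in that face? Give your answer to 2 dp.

18.64°

Let the plane be z = a·x + b·y + c.
Hole 102−Hole 101: −341a + 180b = −417.9;  Hole 103−Hole 101: −129a − 273b = 44.4.
Solving gives a = 0.91215, b = −0.59365.
Unit vector along 015° is (sin 15°, cos 15°) = (0.2588, 0.9659).
Slope in that direction = a·(0.2588) + b·(0.9659) = −0.33734.
Apparent dip = arctan|0.33734| = 18.64° (true dip is 47.4°, so apparent ≤ true as expected).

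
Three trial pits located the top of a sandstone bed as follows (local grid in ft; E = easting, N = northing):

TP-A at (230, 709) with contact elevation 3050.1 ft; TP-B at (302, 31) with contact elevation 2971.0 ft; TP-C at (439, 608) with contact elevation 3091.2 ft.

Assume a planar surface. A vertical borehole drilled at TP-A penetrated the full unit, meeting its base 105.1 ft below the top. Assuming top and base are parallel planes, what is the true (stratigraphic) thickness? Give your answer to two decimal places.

100.57 ft

Let the plane be z = a·E + b·N + c.
TP-B−TP-A: 72a − 678b = −79.1;  TP-C−TP-A: 209a − 101b = 41.1.
Solving gives a = 0.26672, b = 0.14499.
|∇z| = √(a²+b²) = 0.30358, so dip δ = arctan(0.30358) = 16.89°.
True thickness = vertical thickness × cos δ = 105.1 × cos 16.89° = 100.57 ft.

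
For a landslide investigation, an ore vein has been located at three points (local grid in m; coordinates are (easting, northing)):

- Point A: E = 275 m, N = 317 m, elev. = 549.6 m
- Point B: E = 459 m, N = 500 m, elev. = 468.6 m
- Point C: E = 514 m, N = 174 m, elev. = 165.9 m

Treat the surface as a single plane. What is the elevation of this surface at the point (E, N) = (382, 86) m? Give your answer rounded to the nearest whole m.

Let the plane be z = a·E + b·N + c.
Point B−Point A: 184a + 183b = −81;  Point C−Point A: 239a − 143b = −383.7.
Solving gives a = −1.16776, b = 0.73151.
Then c = 549.6 − a·275 − b·317 = 638.84.
At (382, 86): z = −446.1 + 62.9 + 638.84 = 255.7 m.

256 m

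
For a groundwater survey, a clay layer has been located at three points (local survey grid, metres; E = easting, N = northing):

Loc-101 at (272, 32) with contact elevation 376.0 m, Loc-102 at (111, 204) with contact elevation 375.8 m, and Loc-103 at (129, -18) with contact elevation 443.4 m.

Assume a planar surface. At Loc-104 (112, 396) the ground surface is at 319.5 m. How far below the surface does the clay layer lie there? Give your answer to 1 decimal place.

8.0 m

Two edge vectors: Loc-101→Loc-102 = (-161, 172, -0.2), Loc-101→Loc-103 = (-143, -50, 67.4).
Normal n = (Loc-101→Loc-102) × (Loc-101→Loc-103) = (11582.8, 10880, 32646).
So ∂z/∂E = −n_x/n_z = −0.35480 and ∂z/∂N = −n_y/n_z = −0.33327.
Intercept c from Loc-101: 376 + 96.51 + 10.66 = 483.17.
At (112, 396): z_contact = −39.74 − 131.98 + 483.17 = 311.46 m.
Depth below ground = 319.5 − 311.46 = 8.0 m.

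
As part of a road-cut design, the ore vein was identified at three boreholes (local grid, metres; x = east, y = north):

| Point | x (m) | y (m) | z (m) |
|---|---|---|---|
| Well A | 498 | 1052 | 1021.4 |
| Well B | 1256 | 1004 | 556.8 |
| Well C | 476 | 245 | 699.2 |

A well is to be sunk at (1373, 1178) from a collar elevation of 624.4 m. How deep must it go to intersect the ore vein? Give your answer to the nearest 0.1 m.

Let the plane be z = a·x + b·y + c.
Well B−Well A: 758a − 48b = −464.6;  Well C−Well A: −22a − 807b = −322.2.
Solving gives a = −0.586633, b = 0.415249.
Then c = 1021.4 − a·498 − b·1052 = 876.70.
At (1373, 1178): z_contact = −805.45 + 489.16 + 876.70 = 560.42 m.
Depth below ground = 624.4 − 560.42 = 64.0 m.

64.0 m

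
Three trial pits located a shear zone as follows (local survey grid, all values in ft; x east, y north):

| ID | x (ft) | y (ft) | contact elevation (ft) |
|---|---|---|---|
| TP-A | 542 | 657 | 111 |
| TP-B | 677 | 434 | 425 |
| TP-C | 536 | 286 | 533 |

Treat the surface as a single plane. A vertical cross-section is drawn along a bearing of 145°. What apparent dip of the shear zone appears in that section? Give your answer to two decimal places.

49.89°

Two edge vectors: TP-A→TP-B = (135, -223, 314), TP-A→TP-C = (-6, -371, 422).
Normal n = (TP-A→TP-B) × (TP-A→TP-C) = (22388, -58854, -51423).
So ∂z/∂x = −n_x/n_z = 0.43537 and ∂z/∂y = −n_y/n_z = −1.14451.
Unit vector along 145° is (sin 145°, cos 145°) = (0.5736, -0.8192).
Slope in that direction = a·(0.5736) + b·(-0.8192) = 1.18724.
Apparent dip = arctan|1.18724| = 49.89° (true dip is 50.8°, so apparent ≤ true as expected).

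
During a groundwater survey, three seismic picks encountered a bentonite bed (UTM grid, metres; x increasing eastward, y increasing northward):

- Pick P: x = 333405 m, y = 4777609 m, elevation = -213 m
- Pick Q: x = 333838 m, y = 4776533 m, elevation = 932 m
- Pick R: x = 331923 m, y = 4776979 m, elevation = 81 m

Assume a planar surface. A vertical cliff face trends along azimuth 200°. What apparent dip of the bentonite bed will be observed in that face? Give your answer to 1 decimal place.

40.2°

Two edge vectors: Pick P→Pick Q = (433, -1076, 1145), Pick P→Pick R = (-1482, -630, 294).
Normal n = (Pick P→Pick Q) × (Pick P→Pick R) = (405006, -1824192, -1867422).
So ∂z/∂x = −n_x/n_z = 0.21688 and ∂z/∂y = −n_y/n_z = −0.97685.
Unit vector along 200° is (sin 200°, cos 200°) = (-0.3420, -0.9397).
Slope in that direction = a·(-0.3420) + b·(-0.9397) = 0.84376.
Apparent dip = arctan|0.84376| = 40.2° (true dip is 45.0°, so apparent ≤ true as expected).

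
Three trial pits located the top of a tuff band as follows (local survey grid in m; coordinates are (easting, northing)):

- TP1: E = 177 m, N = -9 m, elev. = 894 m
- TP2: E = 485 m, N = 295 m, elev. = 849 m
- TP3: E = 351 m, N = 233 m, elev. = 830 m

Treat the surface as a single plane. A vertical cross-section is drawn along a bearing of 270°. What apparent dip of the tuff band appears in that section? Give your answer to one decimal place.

Let the plane be z = a·E + b·N + c.
TP2−TP1: 308a + 304b = −45;  TP3−TP1: 174a + 242b = −64.
Solving gives a = 0.39584, b = −0.54908.
Unit vector along 270° is (sin 270°, cos 270°) = (-1.0000, -0.0000).
Slope in that direction = a·(-1.0000) + b·(-0.0000) = −0.39584.
Apparent dip = arctan|0.39584| = 21.6° (true dip is 34.1°, so apparent ≤ true as expected).

21.6°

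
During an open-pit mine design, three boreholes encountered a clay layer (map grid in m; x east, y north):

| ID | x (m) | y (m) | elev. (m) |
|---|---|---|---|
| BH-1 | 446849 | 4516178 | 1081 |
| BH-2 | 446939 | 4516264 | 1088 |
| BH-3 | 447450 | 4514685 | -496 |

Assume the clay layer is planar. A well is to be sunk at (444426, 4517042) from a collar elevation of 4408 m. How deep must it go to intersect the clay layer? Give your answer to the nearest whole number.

Two edge vectors: BH-1→BH-2 = (90, 86, 7), BH-1→BH-3 = (601, -1493, -1577).
Normal n = (BH-1→BH-2) × (BH-1→BH-3) = (-125171, 146137, -186056).
So ∂z/∂x = −n_x/n_z = −0.67275981 and ∂z/∂y = −n_y/n_z = 0.78544632.
Intercept c from BH-1: 1081 + 300622.05 − 3547215.38 = −3245512.33.
At (444426, 4517042): z_contact = −298992.0 + 3547894.0 − 3245512.33 = 3389.7 m.
Depth below ground = 4408 − 3389.7 = 1018 m.

1018 m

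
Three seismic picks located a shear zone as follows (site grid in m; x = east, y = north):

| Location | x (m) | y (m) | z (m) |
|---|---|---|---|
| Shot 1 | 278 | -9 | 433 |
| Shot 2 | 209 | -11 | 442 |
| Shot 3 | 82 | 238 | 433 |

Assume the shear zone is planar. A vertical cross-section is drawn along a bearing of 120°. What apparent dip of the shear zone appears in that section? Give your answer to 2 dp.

Let the plane be z = a·x + b·y + c.
Shot 2−Shot 1: −69a − 2b = 9;  Shot 3−Shot 1: −196a + 247b = 0.
Solving gives a = −0.12750, b = −0.10118.
Unit vector along 120° is (sin 120°, cos 120°) = (0.8660, -0.5000).
Slope in that direction = a·(0.8660) + b·(-0.5000) = −0.05983.
Apparent dip = arctan|0.05983| = 3.42° (true dip is 9.2°, so apparent ≤ true as expected).

3.42°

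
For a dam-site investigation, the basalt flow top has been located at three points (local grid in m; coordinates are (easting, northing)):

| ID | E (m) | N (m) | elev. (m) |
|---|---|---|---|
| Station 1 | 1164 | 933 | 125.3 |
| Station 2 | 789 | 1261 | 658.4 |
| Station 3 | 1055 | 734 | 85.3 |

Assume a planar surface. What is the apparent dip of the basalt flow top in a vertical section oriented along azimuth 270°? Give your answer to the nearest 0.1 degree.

Let the plane be z = a·E + b·N + c.
Station 2−Station 1: −375a + 328b = 533.1;  Station 3−Station 1: −109a − 199b = −40.
Solving gives a = −0.84227, b = 0.66235.
Unit vector along 270° is (sin 270°, cos 270°) = (-1.0000, -0.0000).
Slope in that direction = a·(-1.0000) + b·(-0.0000) = 0.84227.
Apparent dip = arctan|0.84227| = 40.1° (true dip is 47.0°, so apparent ≤ true as expected).

40.1°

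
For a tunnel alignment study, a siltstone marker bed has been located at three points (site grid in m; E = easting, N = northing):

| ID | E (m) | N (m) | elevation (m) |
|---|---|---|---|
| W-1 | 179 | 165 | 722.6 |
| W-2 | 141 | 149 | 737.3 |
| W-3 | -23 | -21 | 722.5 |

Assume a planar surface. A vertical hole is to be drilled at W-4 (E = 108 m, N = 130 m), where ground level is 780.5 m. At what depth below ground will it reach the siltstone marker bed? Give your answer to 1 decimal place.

34.4 m

Two edge vectors: W-1→W-2 = (-38, -16, 14.7), W-1→W-3 = (-202, -186, -0.1).
Normal n = (W-1→W-2) × (W-1→W-3) = (2735.8, -2973.2, 3836).
So ∂z/∂E = −n_x/n_z = −0.71319 and ∂z/∂N = −n_y/n_z = 0.77508.
Intercept c from W-1: 722.6 + 127.66 − 127.89 = 722.37.
At (108, 130): z_contact = −77.02 + 100.76 + 722.37 = 746.11 m.
Depth below ground = 780.5 − 746.11 = 34.4 m.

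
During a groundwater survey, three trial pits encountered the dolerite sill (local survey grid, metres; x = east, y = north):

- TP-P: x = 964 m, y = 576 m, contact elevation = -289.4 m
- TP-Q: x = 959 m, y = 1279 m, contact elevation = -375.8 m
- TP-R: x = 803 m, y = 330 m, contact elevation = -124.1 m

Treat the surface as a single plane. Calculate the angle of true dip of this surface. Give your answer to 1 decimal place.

Let the plane be z = a·x + b·y + c.
TP-Q−TP-P: −5a + 703b = −86.4;  TP-R−TP-P: −161a − 246b = 165.3.
Solving gives a = −0.82990, b = −0.12880.
Gradient magnitude |∇z| = √(a² + b²) = √(0.68874 + 0.01659) = 0.83984.
True dip = arctan(0.83984) = 40.0°, dipping toward E (azimuth ≈ 081°).

40.0°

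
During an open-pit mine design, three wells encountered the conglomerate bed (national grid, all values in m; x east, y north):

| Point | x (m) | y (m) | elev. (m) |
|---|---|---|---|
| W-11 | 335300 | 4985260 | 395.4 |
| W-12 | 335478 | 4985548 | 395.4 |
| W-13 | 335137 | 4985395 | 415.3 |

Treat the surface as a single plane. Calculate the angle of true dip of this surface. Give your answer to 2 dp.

Let the plane be z = a·x + b·y + c.
W-12−W-11: 178a + 288b = 0;  W-13−W-11: −163a + 135b = 19.9.
Solving gives a = −0.08075, b = 0.04991.
Gradient magnitude |∇z| = √(a² + b²) = √(0.00652 + 0.00249) = 0.09493.
True dip = arctan(0.09493) = 5.42°, dipping toward ESE (azimuth ≈ 122°).

5.42°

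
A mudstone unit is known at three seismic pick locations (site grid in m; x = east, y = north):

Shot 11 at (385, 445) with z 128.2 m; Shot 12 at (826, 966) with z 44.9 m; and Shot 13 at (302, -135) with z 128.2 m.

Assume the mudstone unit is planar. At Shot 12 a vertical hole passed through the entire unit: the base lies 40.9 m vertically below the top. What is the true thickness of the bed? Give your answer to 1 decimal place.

39.9 m

Let the plane be z = a·x + b·y + c.
Shot 12−Shot 11: 441a + 521b = −83.3;  Shot 13−Shot 11: −83a − 580b = 0.
Solving gives a = −0.22732, b = 0.03253.
|∇z| = √(a²+b²) = 0.22964, so dip δ = arctan(0.22964) = 12.93°.
True thickness = vertical thickness × cos δ = 40.9 × cos 12.93° = 39.9 m.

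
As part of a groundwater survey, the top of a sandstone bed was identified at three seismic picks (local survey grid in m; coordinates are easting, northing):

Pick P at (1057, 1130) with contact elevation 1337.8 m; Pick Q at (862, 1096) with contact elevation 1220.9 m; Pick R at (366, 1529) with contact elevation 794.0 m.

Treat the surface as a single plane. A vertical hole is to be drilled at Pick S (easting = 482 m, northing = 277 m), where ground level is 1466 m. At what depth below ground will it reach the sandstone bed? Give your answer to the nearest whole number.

Two edge vectors: Pick P→Pick Q = (-195, -34, -116.9), Pick P→Pick R = (-691, 399, -543.8).
Normal n = (Pick P→Pick Q) × (Pick P→Pick R) = (65132.3, -25263.1, -101299).
So ∂z/∂easting = −n_x/n_z = 0.64297 and ∂z/∂northing = −n_y/n_z = −0.24939.
Intercept c from Pick P: 1337.8 − 679.62 + 281.81 = 939.99.
At (482, 277): z_contact = 309.9 − 69.1 + 939.99 = 1180.8 m.
Depth below ground = 1466 − 1180.8 = 285 m.

285 m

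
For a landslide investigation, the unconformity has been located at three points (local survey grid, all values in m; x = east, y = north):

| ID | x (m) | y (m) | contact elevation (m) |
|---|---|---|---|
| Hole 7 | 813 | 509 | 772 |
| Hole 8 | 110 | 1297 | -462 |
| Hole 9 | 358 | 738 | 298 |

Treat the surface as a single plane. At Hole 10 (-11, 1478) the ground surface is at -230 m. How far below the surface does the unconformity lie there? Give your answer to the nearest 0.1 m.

496.8 m

Two edge vectors: Hole 7→Hole 8 = (-703, 788, -1234), Hole 7→Hole 9 = (-455, 229, -474).
Normal n = (Hole 7→Hole 8) × (Hole 7→Hole 9) = (-90926, 228248, 197553).
So ∂z/∂x = −n_x/n_z = 0.460261 and ∂z/∂y = −n_y/n_z = −1.155376.
Intercept c from Hole 7: 772 − 374.19 + 588.09 = 985.89.
At (-11, 1478): z_contact = −5.06 − 1707.65 + 985.89 = -726.81 m.
Depth below ground = -230 − (-726.81) = 496.8 m.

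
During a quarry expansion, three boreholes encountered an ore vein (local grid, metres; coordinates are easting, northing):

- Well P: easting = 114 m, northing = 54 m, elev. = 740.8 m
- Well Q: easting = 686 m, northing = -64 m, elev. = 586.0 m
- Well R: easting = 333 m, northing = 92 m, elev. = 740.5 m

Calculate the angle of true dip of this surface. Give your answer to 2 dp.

Let the plane be z = a·easting + b·northing + c.
Well Q−Well P: 572a − 118b = −154.8;  Well R−Well P: 219a + 38b = −0.3.
Solving gives a = −0.12438, b = 0.70893.
Gradient magnitude |∇z| = √(a² + b²) = √(0.01547 + 0.50259) = 0.71976.
True dip = arctan(0.71976) = 35.74°, dipping toward S (azimuth ≈ 170°).

35.74°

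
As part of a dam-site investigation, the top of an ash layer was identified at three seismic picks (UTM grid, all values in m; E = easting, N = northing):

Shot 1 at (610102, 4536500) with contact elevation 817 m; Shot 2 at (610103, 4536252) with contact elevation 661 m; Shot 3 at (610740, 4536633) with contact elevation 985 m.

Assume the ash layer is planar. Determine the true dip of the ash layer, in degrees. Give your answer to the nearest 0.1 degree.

32.8°

Two edge vectors: Shot 1→Shot 2 = (1, -248, -156), Shot 1→Shot 3 = (638, 133, 168).
Normal n = (Shot 1→Shot 2) × (Shot 1→Shot 3) = (-20916, -99696, 158357).
So ∂z/∂E = −n_x/n_z = 0.13208 and ∂z/∂N = −n_y/n_z = 0.62956.
Gradient magnitude |∇z| = √(a² + b²) = √(0.01745 + 0.39635) = 0.64327.
True dip = arctan(0.64327) = 32.8°, dipping toward SSW (azimuth ≈ 192°).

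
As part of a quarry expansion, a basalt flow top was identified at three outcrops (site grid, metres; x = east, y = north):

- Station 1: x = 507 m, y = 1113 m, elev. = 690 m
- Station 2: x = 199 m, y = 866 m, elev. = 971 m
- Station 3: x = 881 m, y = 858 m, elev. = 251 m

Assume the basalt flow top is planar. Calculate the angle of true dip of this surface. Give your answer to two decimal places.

Let the plane be z = a·x + b·y + c.
Station 2−Station 1: −308a − 247b = 281;  Station 3−Station 1: 374a − 255b = −439.
Solving gives a = −1.05365, b = 0.17621.
Gradient magnitude |∇z| = √(a² + b²) = √(1.11018 + 0.03105) = 1.06828.
True dip = arctan(1.06828) = 46.89°, dipping toward E (azimuth ≈ 099°).

46.89°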